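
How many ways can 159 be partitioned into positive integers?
97662728555

p(n) counts ways to write n as a sum of positive integers (order ignored).
Euler's pentagonal recurrence: p(k) = p(k-1) + p(k-2) - p(k-5) - p(k-7) + p(k-12) + p(k-15) - ... (offsets j(3j∓1)/2, signs ++--, p(0)=1, p(<0)=0).
DP table for k = 0..158: p(0)=1, p(1)=1, p(2)=2, p(3)=3, p(4)=5, p(5)=7, p(6)=11, p(7)=15, p(8)=22, p(9)=30, p(10)=42, p(11)=56, p(12)=77, p(13)=101, p(14)=135, p(15)=176, p(16)=231, p(17)=297, p(18)=385, p(19)=490, p(20)=627, p(21)=792, p(22)=1002, p(23)=1255, p(24)=1575, p(25)=1958, p(26)=2436, p(27)=3010, p(28)=3718, p(29)=4565, p(30)=5604, p(31)=6842, p(32)=8349, p(33)=10143, p(34)=12310, p(35)=14883, p(36)=17977, p(37)=21637, p(38)=26015, p(39)=31185, p(40)=37338, p(41)=44583, p(42)=53174, p(43)=63261, p(44)=75175, p(45)=89134, p(46)=105558, p(47)=124754, p(48)=147273, p(49)=173525, p(50)=204226, p(51)=239943, p(52)=281589, p(53)=329931, p(54)=386155, p(55)=451276, p(56)=526823, p(57)=614154, p(58)=715220, p(59)=831820, p(60)=966467, p(61)=1121505, p(62)=1300156, p(63)=1505499, p(64)=1741630, p(65)=2012558, p(66)=2323520, p(67)=2679689, p(68)=3087735, p(69)=3554345, p(70)=4087968, p(71)=4697205, p(72)=5392783, p(73)=6185689, p(74)=7089500, p(75)=8118264, p(76)=9289091, p(77)=10619863, p(78)=12132164, p(79)=13848650, p(80)=15796476, p(81)=18004327, p(82)=20506255, p(83)=23338469, p(84)=26543660, p(85)=30167357, p(86)=34262962, p(87)=38887673, p(88)=44108109, p(89)=49995925, p(90)=56634173, p(91)=64112359, p(92)=72533807, p(93)=82010177, p(94)=92669720, p(95)=104651419, p(96)=118114304, p(97)=133230930, p(98)=150198136, p(99)=169229875, p(100)=190569292, p(101)=214481126, p(102)=241265379, p(103)=271248950, p(104)=304801365, p(105)=342325709, p(106)=384276336, p(107)=431149389, p(108)=483502844, p(109)=541946240, p(110)=607163746, p(111)=679903203, p(112)=761002156, p(113)=851376628, p(114)=952050665, p(115)=1064144451, p(116)=1188908248, p(117)=1327710076, p(118)=1482074143, p(119)=1653668665, p(120)=1844349560, p(121)=2056148051, p(122)=2291320912, p(123)=2552338241, p(124)=2841940500, p(125)=3163127352, p(126)=3519222692, p(127)=3913864295, p(128)=4351078600, p(129)=4835271870, p(130)=5371315400, p(131)=5964539504, p(132)=6620830889, p(133)=7346629512, p(134)=8149040695, p(135)=9035836076, p(136)=10015581680, p(137)=11097645016, p(138)=12292341831, p(139)=13610949895, p(140)=15065878135, p(141)=16670689208, p(142)=18440293320, p(143)=20390982757, p(144)=22540654445, p(145)=24908858009, p(146)=27517052599, p(147)=30388671978, p(148)=33549419497, p(149)=37027355200, p(150)=40853235313, p(151)=45060624582, p(152)=49686288421, p(153)=54770336324, p(154)=60356673280, p(155)=66493182097, p(156)=73232243759, p(157)=80630964769, p(158)=88751778802.
Final step: p(159) = p(158) + p(157) - p(154) - p(152) + p(147) + p(144) - p(137) - p(133) + p(124) + p(119) - p(108) - p(102) + p(89) + p(82) - p(67) - p(59) + p(42) + p(33) - p(14) - p(4)
= 88751778802 + 80630964769 - 60356673280 - 49686288421 + 30388671978 + 22540654445 - 11097645016 - 7346629512 + 2841940500 + 1653668665 - 483502844 - 241265379 + 49995925 + 20506255 - 2679689 - 831820 + 53174 + 10143 - 135 - 5
= 97662728555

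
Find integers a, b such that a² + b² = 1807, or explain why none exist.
Not possible

Factorization: 1807 = 13 × 139
By Fermat: n is sum of two squares iff every prime p ≡ 3 (mod 4) appears to even power.
Prime(s) ≡ 3 (mod 4) with odd exponent: [(139, 1)]
Therefore 1807 cannot be expressed as a² + b².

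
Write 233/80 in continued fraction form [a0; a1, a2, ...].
[2; 1, 10, 2, 3]

Euclidean algorithm steps:
233 = 2 × 80 + 73
80 = 1 × 73 + 7
73 = 10 × 7 + 3
7 = 2 × 3 + 1
3 = 3 × 1 + 0
Continued fraction: [2; 1, 10, 2, 3]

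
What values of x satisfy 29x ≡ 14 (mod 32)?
x ≡ 6 (mod 32)

gcd(29, 32) = 1, which divides 14, so solutions exist.
Find 29^(-1) mod 32 by the extended Euclidean algorithm:
32 = 1 × 29 + 3  ⟹  3 = (1)·32 + (-1)·29
29 = 9 × 3 + 2  ⟹  2 = (-9)·32 + (10)·29
3 = 1 × 2 + 1  ⟹  1 = (10)·32 + (-11)·29
So (-11)·29 ≡ 1 (mod 32), i.e. 29^(-1) ≡ -11 ≡ 21 (mod 32).
x ≡ 21 × 14 = 294 ≡ 6 (mod 32).
Check: 29 × 6 = 174 ≡ 14 (mod 32).
Unique solution: x ≡ 6 (mod 32)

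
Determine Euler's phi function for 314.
156

314 = 2 × 157
φ(n) = n × ∏(1 - 1/p) for each prime p dividing n
φ(314) = 314 × (1 - 1/2) × (1 - 1/157) = 156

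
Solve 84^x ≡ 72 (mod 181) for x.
115

Baby-step giant-step with step n = ⌈√181⌉ = 14.
Baby steps 84^j mod 181 (j:value) for j=0..13: 0:1, 1:84, 2:178, 3:110, 4:9, 5:32, 6:154, 7:85, 8:81, 9:107, 10:119, 11:41, 12:5, 13:58.
Giant-step multiplier: 84^(-14) ≡ 84^(180-14) = 84^166 ≡ 12 (mod 181).
Giant steps γ_i = 72·12^i mod 181: γ_0=72, γ_1=140, γ_2=51, γ_3=69, γ_4=104, γ_5=162, γ_6=134, γ_7=160, γ_8=110 (in table at j=3).
x = i·n + j = 8·14 + 3 = 115.
Check: 84^115 ≡ 72 (mod 181).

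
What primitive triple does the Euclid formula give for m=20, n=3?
(391, 120, 409)

Euclid's formula: a = m² - n², b = 2mn, c = m² + n²
m = 20, n = 3
a = 20² - 3² = 400 - 9 = 391
b = 2 × 20 × 3 = 120
c = 20² + 3² = 400 + 9 = 409
Verification: 391² + 120² = 152881 + 14400 = 167281 = 409² ✓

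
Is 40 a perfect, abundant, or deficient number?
abundant

Proper divisors of 40: sum = 1 + 2 + 4 + 5 + 8 + 10 + 20 = 50
Since 50 > 40, 40 is abundant.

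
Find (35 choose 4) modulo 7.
0

Using Lucas' theorem:
Write n=35 and k=4 in base 7:
n in base 7: [5, 0]
k in base 7: [0, 4]
C(35,4) mod 7 = ∏ C(n_i, k_i) mod 7
Digit binomials (mod 7): C(5,0) = 1; C(0,4) = 0 (k_i > n_i)
Product: 1 × 0 = 0 ≡ 0 (mod 7)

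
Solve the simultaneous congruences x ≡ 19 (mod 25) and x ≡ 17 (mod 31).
544

Using Chinese Remainder Theorem:
M = 25 × 31 = 775
M1 = 31, M2 = 25
y1 = 31^(-1) mod 25 = 21
y2 = 25^(-1) mod 31 = 5
x = (19×31×21 + 17×25×5) mod 775 = 544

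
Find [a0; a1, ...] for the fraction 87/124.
[0; 1, 2, 2, 1, 5, 2]

Euclidean algorithm steps:
87 = 0 × 124 + 87
124 = 1 × 87 + 37
87 = 2 × 37 + 13
37 = 2 × 13 + 11
13 = 1 × 11 + 2
11 = 5 × 2 + 1
2 = 2 × 1 + 0
Continued fraction: [0; 1, 2, 2, 1, 5, 2]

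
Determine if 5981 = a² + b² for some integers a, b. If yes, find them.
50² + 59² (a=50, b=59)

Factorization: 5981 = 5981
By Fermat: n is sum of two squares iff every prime p ≡ 3 (mod 4) appears to even power.
All primes ≡ 3 (mod 4) appear to even power.
Search a = 0, 1, 2, … for 5981 - a² a perfect square: first hit at a = 50: 5981 - 2500 = 3481 = 59².
5981 = 50² + 59² = 2500 + 3481 ✓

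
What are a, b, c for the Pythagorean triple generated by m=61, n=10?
(3621, 1220, 3821)

Euclid's formula: a = m² - n², b = 2mn, c = m² + n²
m = 61, n = 10
a = 61² - 10² = 3721 - 100 = 3621
b = 2 × 61 × 10 = 1220
c = 61² + 10² = 3721 + 100 = 3821
Verification: 3621² + 1220² = 13111641 + 1488400 = 14600041 = 3821² ✓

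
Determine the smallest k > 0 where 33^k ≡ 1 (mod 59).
58

59 is prime, so ord(33) divides φ(59) = 58.
Divisors of 58: 1, 2, 29, 58.
Repeated squaring: 33^1 ≡ 33, 33^2 ≡ 27, 33^4 ≡ 21, 33^8 ≡ 28, 33^16 ≡ 17, 33^32 ≡ 53 (mod 59).
Test 33^d mod 59 for each divisor d in increasing order:
33^1 ≡ 33
33^2 ≡ 27
33^29 = 33^16·33^8·33^4·33^1 ≡ 58
33^58 = 33^32·33^16·33^8·33^2 ≡ 1  ← first divisor giving 1
The order is 58.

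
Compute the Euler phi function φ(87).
56

87 = 3 × 29
φ(n) = n × ∏(1 - 1/p) for each prime p dividing n
φ(87) = 87 × (1 - 1/3) × (1 - 1/29) = 56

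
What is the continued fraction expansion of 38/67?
[0; 1, 1, 3, 4, 2]

Euclidean algorithm steps:
38 = 0 × 67 + 38
67 = 1 × 38 + 29
38 = 1 × 29 + 9
29 = 3 × 9 + 2
9 = 4 × 2 + 1
2 = 2 × 1 + 0
Continued fraction: [0; 1, 1, 3, 4, 2]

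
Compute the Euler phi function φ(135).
72

135 = 3^3 × 5
φ(n) = n × ∏(1 - 1/p) for each prime p dividing n
φ(135) = 135 × (1 - 1/3) × (1 - 1/5) = 72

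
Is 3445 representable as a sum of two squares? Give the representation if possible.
9² + 58² (a=9, b=58)

Factorization: 3445 = 5 × 13 × 53
By Fermat: n is sum of two squares iff every prime p ≡ 3 (mod 4) appears to even power.
All primes ≡ 3 (mod 4) appear to even power.
Search a = 0, 1, 2, … for 3445 - a² a perfect square: first hit at a = 9: 3445 - 81 = 3364 = 58².
3445 = 9² + 58² = 81 + 3364 ✓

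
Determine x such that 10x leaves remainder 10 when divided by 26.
x ≡ 1 (mod 13)

gcd(10, 26) = 2, which divides 10, so solutions exist.
Divide through by 2: 5x ≡ 5 (mod 13).
Find 5^(-1) mod 13 by the extended Euclidean algorithm:
13 = 2 × 5 + 3  ⟹  3 = (1)·13 + (-2)·5
5 = 1 × 3 + 2  ⟹  2 = (-1)·13 + (3)·5
3 = 1 × 2 + 1  ⟹  1 = (2)·13 + (-5)·5
So (-5)·5 ≡ 1 (mod 13), i.e. 5^(-1) ≡ -5 ≡ 8 (mod 13).
x ≡ 8 × 5 = 40 ≡ 1 (mod 13).
Check: 10 × 1 = 10 ≡ 10 (mod 26).
x ≡ 1 (mod 13), giving 2 solutions mod 26.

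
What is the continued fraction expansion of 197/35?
[5; 1, 1, 1, 2, 4]

Euclidean algorithm steps:
197 = 5 × 35 + 22
35 = 1 × 22 + 13
22 = 1 × 13 + 9
13 = 1 × 9 + 4
9 = 2 × 4 + 1
4 = 4 × 1 + 0
Continued fraction: [5; 1, 1, 1, 2, 4]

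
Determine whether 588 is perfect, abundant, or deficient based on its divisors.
abundant

Proper divisors of 588: sum = 1 + 2 + 3 + 4 + 6 + 7 + 12 + 14 + ... + 98 + 147 + 196 + 294 (17 divisors) = 1008
Since 1008 > 588, 588 is abundant.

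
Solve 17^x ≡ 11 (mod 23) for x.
17

Baby-step giant-step with step n = ⌈√23⌉ = 5.
Baby steps 17^j mod 23 (j:value) for j=0..4: 0:1, 1:17, 2:13, 3:14, 4:8.
Giant-step multiplier: 17^(-5) ≡ 17^(22-5) = 17^17 ≡ 11 (mod 23).
Giant steps γ_i = 11·11^i mod 23: γ_0=11, γ_1=6, γ_2=20, γ_3=13 (in table at j=2).
x = i·n + j = 3·5 + 2 = 17.
Check: 17^17 ≡ 11 (mod 23).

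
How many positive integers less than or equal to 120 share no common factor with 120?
32

120 = 2^3 × 3 × 5
φ(n) = n × ∏(1 - 1/p) for each prime p dividing n
φ(120) = 120 × (1 - 1/2) × (1 - 1/3) × (1 - 1/5) = 32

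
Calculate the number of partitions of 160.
107438159466

p(n) counts ways to write n as a sum of positive integers (order ignored).
Euler's pentagonal recurrence: p(k) = p(k-1) + p(k-2) - p(k-5) - p(k-7) + p(k-12) + p(k-15) - ... (offsets j(3j∓1)/2, signs ++--, p(0)=1, p(<0)=0).
DP table for k = 0..159: p(0)=1, p(1)=1, p(2)=2, p(3)=3, p(4)=5, p(5)=7, p(6)=11, p(7)=15, p(8)=22, p(9)=30, p(10)=42, p(11)=56, p(12)=77, p(13)=101, p(14)=135, p(15)=176, p(16)=231, p(17)=297, p(18)=385, p(19)=490, p(20)=627, p(21)=792, p(22)=1002, p(23)=1255, p(24)=1575, p(25)=1958, p(26)=2436, p(27)=3010, p(28)=3718, p(29)=4565, p(30)=5604, p(31)=6842, p(32)=8349, p(33)=10143, p(34)=12310, p(35)=14883, p(36)=17977, p(37)=21637, p(38)=26015, p(39)=31185, p(40)=37338, p(41)=44583, p(42)=53174, p(43)=63261, p(44)=75175, p(45)=89134, p(46)=105558, p(47)=124754, p(48)=147273, p(49)=173525, p(50)=204226, p(51)=239943, p(52)=281589, p(53)=329931, p(54)=386155, p(55)=451276, p(56)=526823, p(57)=614154, p(58)=715220, p(59)=831820, p(60)=966467, p(61)=1121505, p(62)=1300156, p(63)=1505499, p(64)=1741630, p(65)=2012558, p(66)=2323520, p(67)=2679689, p(68)=3087735, p(69)=3554345, p(70)=4087968, p(71)=4697205, p(72)=5392783, p(73)=6185689, p(74)=7089500, p(75)=8118264, p(76)=9289091, p(77)=10619863, p(78)=12132164, p(79)=13848650, p(80)=15796476, p(81)=18004327, p(82)=20506255, p(83)=23338469, p(84)=26543660, p(85)=30167357, p(86)=34262962, p(87)=38887673, p(88)=44108109, p(89)=49995925, p(90)=56634173, p(91)=64112359, p(92)=72533807, p(93)=82010177, p(94)=92669720, p(95)=104651419, p(96)=118114304, p(97)=133230930, p(98)=150198136, p(99)=169229875, p(100)=190569292, p(101)=214481126, p(102)=241265379, p(103)=271248950, p(104)=304801365, p(105)=342325709, p(106)=384276336, p(107)=431149389, p(108)=483502844, p(109)=541946240, p(110)=607163746, p(111)=679903203, p(112)=761002156, p(113)=851376628, p(114)=952050665, p(115)=1064144451, p(116)=1188908248, p(117)=1327710076, p(118)=1482074143, p(119)=1653668665, p(120)=1844349560, p(121)=2056148051, p(122)=2291320912, p(123)=2552338241, p(124)=2841940500, p(125)=3163127352, p(126)=3519222692, p(127)=3913864295, p(128)=4351078600, p(129)=4835271870, p(130)=5371315400, p(131)=5964539504, p(132)=6620830889, p(133)=7346629512, p(134)=8149040695, p(135)=9035836076, p(136)=10015581680, p(137)=11097645016, p(138)=12292341831, p(139)=13610949895, p(140)=15065878135, p(141)=16670689208, p(142)=18440293320, p(143)=20390982757, p(144)=22540654445, p(145)=24908858009, p(146)=27517052599, p(147)=30388671978, p(148)=33549419497, p(149)=37027355200, p(150)=40853235313, p(151)=45060624582, p(152)=49686288421, p(153)=54770336324, p(154)=60356673280, p(155)=66493182097, p(156)=73232243759, p(157)=80630964769, p(158)=88751778802, p(159)=97662728555.
Final step: p(160) = p(159) + p(158) - p(155) - p(153) + p(148) + p(145) - p(138) - p(134) + p(125) + p(120) - p(109) - p(103) + p(90) + p(83) - p(68) - p(60) + p(43) + p(34) - p(15) - p(5)
= 97662728555 + 88751778802 - 66493182097 - 54770336324 + 33549419497 + 24908858009 - 12292341831 - 8149040695 + 3163127352 + 1844349560 - 541946240 - 271248950 + 56634173 + 23338469 - 3087735 - 966467 + 63261 + 12310 - 176 - 7
= 107438159466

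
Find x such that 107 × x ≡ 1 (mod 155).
113

gcd(107, 155) = 1, so the inverse exists.
Extended Euclidean algorithm on (155, 107):
155 = 1 × 107 + 48  ⟹  48 = (1)·155 + (-1)·107
107 = 2 × 48 + 11  ⟹  11 = (-2)·155 + (3)·107
48 = 4 × 11 + 4  ⟹  4 = (9)·155 + (-13)·107
11 = 2 × 4 + 3  ⟹  3 = (-20)·155 + (29)·107
4 = 1 × 3 + 1  ⟹  1 = (29)·155 + (-42)·107
So (-42)·107 ≡ 1 (mod 155), i.e. 107^(-1) ≡ -42 ≡ 113 (mod 155).
Check: 107 × 113 = 12091 ≡ 1 (mod 155)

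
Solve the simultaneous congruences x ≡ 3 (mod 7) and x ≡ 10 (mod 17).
10

Using Chinese Remainder Theorem:
M = 7 × 17 = 119
M1 = 17, M2 = 7
y1 = 17^(-1) mod 7 = 5
y2 = 7^(-1) mod 17 = 5
x = (3×17×5 + 10×7×5) mod 119 = 10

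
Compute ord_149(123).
37

149 is prime, so ord(123) divides φ(149) = 148.
Divisors of 148: 1, 2, 4, 37, 74, 148.
Repeated squaring: 123^1 ≡ 123, 123^2 ≡ 80, 123^4 ≡ 142, 123^8 ≡ 49, 123^16 ≡ 17, 123^32 ≡ 140, 123^64 ≡ 81, 123^128 ≡ 5 (mod 149).
Test 123^d mod 149 for each divisor d in increasing order:
123^1 ≡ 123
123^2 ≡ 80
123^4 ≡ 142
123^37 = 123^32·123^4·123^1 ≡ 1  ← first divisor giving 1
The order is 37.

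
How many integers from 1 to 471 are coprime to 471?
312

471 = 3 × 157
φ(n) = n × ∏(1 - 1/p) for each prime p dividing n
φ(471) = 471 × (1 - 1/3) × (1 - 1/157) = 312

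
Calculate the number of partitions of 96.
118114304

p(n) counts ways to write n as a sum of positive integers (order ignored).
Euler's pentagonal recurrence: p(k) = p(k-1) + p(k-2) - p(k-5) - p(k-7) + p(k-12) + p(k-15) - ... (offsets j(3j∓1)/2, signs ++--, p(0)=1, p(<0)=0).
DP table for k = 0..95: p(0)=1, p(1)=1, p(2)=2, p(3)=3, p(4)=5, p(5)=7, p(6)=11, p(7)=15, p(8)=22, p(9)=30, p(10)=42, p(11)=56, p(12)=77, p(13)=101, p(14)=135, p(15)=176, p(16)=231, p(17)=297, p(18)=385, p(19)=490, p(20)=627, p(21)=792, p(22)=1002, p(23)=1255, p(24)=1575, p(25)=1958, p(26)=2436, p(27)=3010, p(28)=3718, p(29)=4565, p(30)=5604, p(31)=6842, p(32)=8349, p(33)=10143, p(34)=12310, p(35)=14883, p(36)=17977, p(37)=21637, p(38)=26015, p(39)=31185, p(40)=37338, p(41)=44583, p(42)=53174, p(43)=63261, p(44)=75175, p(45)=89134, p(46)=105558, p(47)=124754, p(48)=147273, p(49)=173525, p(50)=204226, p(51)=239943, p(52)=281589, p(53)=329931, p(54)=386155, p(55)=451276, p(56)=526823, p(57)=614154, p(58)=715220, p(59)=831820, p(60)=966467, p(61)=1121505, p(62)=1300156, p(63)=1505499, p(64)=1741630, p(65)=2012558, p(66)=2323520, p(67)=2679689, p(68)=3087735, p(69)=3554345, p(70)=4087968, p(71)=4697205, p(72)=5392783, p(73)=6185689, p(74)=7089500, p(75)=8118264, p(76)=9289091, p(77)=10619863, p(78)=12132164, p(79)=13848650, p(80)=15796476, p(81)=18004327, p(82)=20506255, p(83)=23338469, p(84)=26543660, p(85)=30167357, p(86)=34262962, p(87)=38887673, p(88)=44108109, p(89)=49995925, p(90)=56634173, p(91)=64112359, p(92)=72533807, p(93)=82010177, p(94)=92669720, p(95)=104651419.
Final step: p(96) = p(95) + p(94) - p(91) - p(89) + p(84) + p(81) - p(74) - p(70) + p(61) + p(56) - p(45) - p(39) + p(26) + p(19) - p(4)
= 104651419 + 92669720 - 64112359 - 49995925 + 26543660 + 18004327 - 7089500 - 4087968 + 1121505 + 526823 - 89134 - 31185 + 2436 + 490 - 5
= 118114304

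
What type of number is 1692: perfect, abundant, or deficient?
abundant

Proper divisors of 1692: sum = 1 + 2 + 3 + 4 + 6 + 9 + 12 + 18 + ... + 282 + 423 + 564 + 846 (17 divisors) = 2676
Since 2676 > 1692, 1692 is abundant.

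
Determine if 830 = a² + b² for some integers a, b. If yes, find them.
Not possible

Factorization: 830 = 2 × 5 × 83
By Fermat: n is sum of two squares iff every prime p ≡ 3 (mod 4) appears to even power.
Prime(s) ≡ 3 (mod 4) with odd exponent: [(83, 1)]
Therefore 830 cannot be expressed as a² + b².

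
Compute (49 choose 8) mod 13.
6

Using Lucas' theorem:
Write n=49 and k=8 in base 13:
n in base 13: [3, 10]
k in base 13: [0, 8]
C(49,8) mod 13 = ∏ C(n_i, k_i) mod 13
Digit binomials (mod 13): C(3,0) = 1; C(10,8) = 45 ≡ 6
Product: 1 × 6 = 6 ≡ 6 (mod 13)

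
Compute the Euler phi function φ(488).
240

488 = 2^3 × 61
φ(n) = n × ∏(1 - 1/p) for each prime p dividing n
φ(488) = 488 × (1 - 1/2) × (1 - 1/61) = 240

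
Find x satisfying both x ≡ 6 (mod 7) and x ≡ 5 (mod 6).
41

Using Chinese Remainder Theorem:
M = 7 × 6 = 42
M1 = 6, M2 = 7
y1 = 6^(-1) mod 7 = 6
y2 = 7^(-1) mod 6 = 1
x = (6×6×6 + 5×7×1) mod 42 = 41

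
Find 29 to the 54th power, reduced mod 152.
1

Repeated squaring. Binary of 54 = 110110.
29^1 ≡ 29 (mod 152); 29^2 ≡ 81 (mod 152); 29^4 ≡ 25 (mod 152); 29^8 ≡ 17 (mod 152); 29^16 ≡ 137 (mod 152); 29^32 ≡ 73 (mod 152)
29^54 = 29^2 × 29^4 × 29^16 × 29^32 ≡ 1 (mod 152)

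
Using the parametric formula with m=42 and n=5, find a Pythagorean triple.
(1739, 420, 1789)

Euclid's formula: a = m² - n², b = 2mn, c = m² + n²
m = 42, n = 5
a = 42² - 5² = 1764 - 25 = 1739
b = 2 × 42 × 5 = 420
c = 42² + 5² = 1764 + 25 = 1789
Verification: 1739² + 420² = 3024121 + 176400 = 3200521 = 1789² ✓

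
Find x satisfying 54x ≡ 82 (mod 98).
x ≡ 36 (mod 49)

gcd(54, 98) = 2, which divides 82, so solutions exist.
Divide through by 2: 27x ≡ 41 (mod 49).
Find 27^(-1) mod 49 by the extended Euclidean algorithm:
49 = 1 × 27 + 22  ⟹  22 = (1)·49 + (-1)·27
27 = 1 × 22 + 5  ⟹  5 = (-1)·49 + (2)·27
22 = 4 × 5 + 2  ⟹  2 = (5)·49 + (-9)·27
5 = 2 × 2 + 1  ⟹  1 = (-11)·49 + (20)·27
So (20)·27 ≡ 1 (mod 49), i.e. 27^(-1) ≡ 20 (mod 49).
x ≡ 20 × 41 = 820 ≡ 36 (mod 49).
Check: 54 × 36 = 1944 ≡ 82 (mod 98).
x ≡ 36 (mod 49), giving 2 solutions mod 98.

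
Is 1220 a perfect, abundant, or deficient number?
abundant

Proper divisors of 1220: sum = 1 + 2 + 4 + 5 + 10 + 20 + 61 + 122 + 244 + 305 + 610 = 1384
Since 1384 > 1220, 1220 is abundant.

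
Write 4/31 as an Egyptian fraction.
1/8 + 1/248

Greedy algorithm:
4/31: ceiling(31/4) = 8, use 1/8
1/248: ceiling(248/1) = 248, use 1/248
Result: 4/31 = 1/8 + 1/248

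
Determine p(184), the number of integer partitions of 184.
980462880430

p(n) counts ways to write n as a sum of positive integers (order ignored).
Euler's pentagonal recurrence: p(k) = p(k-1) + p(k-2) - p(k-5) - p(k-7) + p(k-12) + p(k-15) - ... (offsets j(3j∓1)/2, signs ++--, p(0)=1, p(<0)=0).
DP table for k = 0..183: p(0)=1, p(1)=1, p(2)=2, p(3)=3, p(4)=5, p(5)=7, p(6)=11, p(7)=15, p(8)=22, p(9)=30, p(10)=42, p(11)=56, p(12)=77, p(13)=101, p(14)=135, p(15)=176, p(16)=231, p(17)=297, p(18)=385, p(19)=490, p(20)=627, p(21)=792, p(22)=1002, p(23)=1255, p(24)=1575, p(25)=1958, p(26)=2436, p(27)=3010, p(28)=3718, p(29)=4565, p(30)=5604, p(31)=6842, p(32)=8349, p(33)=10143, p(34)=12310, p(35)=14883, p(36)=17977, p(37)=21637, p(38)=26015, p(39)=31185, p(40)=37338, p(41)=44583, p(42)=53174, p(43)=63261, p(44)=75175, p(45)=89134, p(46)=105558, p(47)=124754, p(48)=147273, p(49)=173525, p(50)=204226, p(51)=239943, p(52)=281589, p(53)=329931, p(54)=386155, p(55)=451276, p(56)=526823, p(57)=614154, p(58)=715220, p(59)=831820, p(60)=966467, p(61)=1121505, p(62)=1300156, p(63)=1505499, p(64)=1741630, p(65)=2012558, p(66)=2323520, p(67)=2679689, p(68)=3087735, p(69)=3554345, p(70)=4087968, p(71)=4697205, p(72)=5392783, p(73)=6185689, p(74)=7089500, p(75)=8118264, p(76)=9289091, p(77)=10619863, p(78)=12132164, p(79)=13848650, p(80)=15796476, p(81)=18004327, p(82)=20506255, p(83)=23338469, p(84)=26543660, p(85)=30167357, p(86)=34262962, p(87)=38887673, p(88)=44108109, p(89)=49995925, p(90)=56634173, p(91)=64112359, p(92)=72533807, p(93)=82010177, p(94)=92669720, p(95)=104651419, p(96)=118114304, p(97)=133230930, p(98)=150198136, p(99)=169229875, p(100)=190569292, p(101)=214481126, p(102)=241265379, p(103)=271248950, p(104)=304801365, p(105)=342325709, p(106)=384276336, p(107)=431149389, p(108)=483502844, p(109)=541946240, p(110)=607163746, p(111)=679903203, p(112)=761002156, p(113)=851376628, p(114)=952050665, p(115)=1064144451, p(116)=1188908248, p(117)=1327710076, p(118)=1482074143, p(119)=1653668665, p(120)=1844349560, p(121)=2056148051, p(122)=2291320912, p(123)=2552338241, p(124)=2841940500, p(125)=3163127352, p(126)=3519222692, p(127)=3913864295, p(128)=4351078600, p(129)=4835271870, p(130)=5371315400, p(131)=5964539504, p(132)=6620830889, p(133)=7346629512, p(134)=8149040695, p(135)=9035836076, p(136)=10015581680, p(137)=11097645016, p(138)=12292341831, p(139)=13610949895, p(140)=15065878135, p(141)=16670689208, p(142)=18440293320, p(143)=20390982757, p(144)=22540654445, p(145)=24908858009, p(146)=27517052599, p(147)=30388671978, p(148)=33549419497, p(149)=37027355200, p(150)=40853235313, p(151)=45060624582, p(152)=49686288421, p(153)=54770336324, p(154)=60356673280, p(155)=66493182097, p(156)=73232243759, p(157)=80630964769, p(158)=88751778802, p(159)=97662728555, p(160)=107438159466, p(161)=118159068427, p(162)=129913904637, p(163)=142798995930, p(164)=156919475295, p(165)=172389800255, p(166)=189334822579, p(167)=207890420102, p(168)=228204732751, p(169)=250438925115, p(170)=274768617130, p(171)=301384802048, p(172)=330495499613, p(173)=362326859895, p(174)=397125074750, p(175)=435157697830, p(176)=476715857290, p(177)=522115831195, p(178)=571701605655, p(179)=625846753120, p(180)=684957390936, p(181)=749474411781, p(182)=819876908323, p(183)=896684817527.
Final step: p(184) = p(183) + p(182) - p(179) - p(177) + p(172) + p(169) - p(162) - p(158) + p(149) + p(144) - p(133) - p(127) + p(114) + p(107) - p(92) - p(84) + p(67) + p(58) - p(39) - p(29) + p(8)
= 896684817527 + 819876908323 - 625846753120 - 522115831195 + 330495499613 + 250438925115 - 129913904637 - 88751778802 + 37027355200 + 22540654445 - 7346629512 - 3913864295 + 952050665 + 431149389 - 72533807 - 26543660 + 2679689 + 715220 - 31185 - 4565 + 22
= 980462880430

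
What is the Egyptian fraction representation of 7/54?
1/8 + 1/216

Greedy algorithm:
7/54: ceiling(54/7) = 8, use 1/8
1/216: ceiling(216/1) = 216, use 1/216
Result: 7/54 = 1/8 + 1/216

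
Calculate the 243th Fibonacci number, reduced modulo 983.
185

Matrix identity: Q^n = [[F_(n+1), F_n], [F_n, F_(n-1)]] with Q = [[1,1],[1,0]].
n = 243 = 11110011₂. Square-and-multiply, entries mod 983:
Q^1 = [[1,1],[1,0]]
Q^3 = (Q^1)²·Q = [[3,2],[2,1]]
Q^7 = (Q^3)²·Q = [[21,13],[13,8]]
Q^15 = (Q^7)²·Q = [[4,610],[610,377]]
Q^30 = (Q^15)² = [[542,422],[422,120]]
Q^60 = (Q^30)² = [[8,192],[192,799]]
Q^121 = (Q^60)²·Q = [[187,557],[557,613]]
Q^243 = (Q^121)²·Q = [[486,185],[185,301]]
F_243 mod 983 = Q^243[0][1] = 185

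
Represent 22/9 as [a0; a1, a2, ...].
[2; 2, 4]

Euclidean algorithm steps:
22 = 2 × 9 + 4
9 = 2 × 4 + 1
4 = 4 × 1 + 0
Continued fraction: [2; 2, 4]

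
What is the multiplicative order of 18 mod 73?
18

73 is prime, so ord(18) divides φ(73) = 72.
Divisors of 72: 1, 2, 3, 4, 6, 8, 9, 12, 18, 24, 36, 72.
Repeated squaring: 18^1 ≡ 18, 18^2 ≡ 32, 18^4 ≡ 2, 18^8 ≡ 4, 18^16 ≡ 16, 18^32 ≡ 37, 18^64 ≡ 55 (mod 73).
Test 18^d mod 73 for each divisor d in increasing order:
18^1 ≡ 18
18^2 ≡ 32
18^3 = 18^2·18^1 ≡ 65
18^4 ≡ 2
18^6 = 18^4·18^2 ≡ 64
18^8 ≡ 4
18^9 = 18^8·18^1 ≡ 72
18^12 = 18^8·18^4 ≡ 8
18^18 = 18^16·18^2 ≡ 1  ← first divisor giving 1
The order is 18.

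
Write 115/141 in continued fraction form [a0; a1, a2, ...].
[0; 1, 4, 2, 2, 1, 3]

Euclidean algorithm steps:
115 = 0 × 141 + 115
141 = 1 × 115 + 26
115 = 4 × 26 + 11
26 = 2 × 11 + 4
11 = 2 × 4 + 3
4 = 1 × 3 + 1
3 = 3 × 1 + 0
Continued fraction: [0; 1, 4, 2, 2, 1, 3]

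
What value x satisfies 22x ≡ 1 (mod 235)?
203

gcd(22, 235) = 1, so the inverse exists.
Extended Euclidean algorithm on (235, 22):
235 = 10 × 22 + 15  ⟹  15 = (1)·235 + (-10)·22
22 = 1 × 15 + 7  ⟹  7 = (-1)·235 + (11)·22
15 = 2 × 7 + 1  ⟹  1 = (3)·235 + (-32)·22
So (-32)·22 ≡ 1 (mod 235), i.e. 22^(-1) ≡ -32 ≡ 203 (mod 235).
Check: 22 × 203 = 4466 ≡ 1 (mod 235)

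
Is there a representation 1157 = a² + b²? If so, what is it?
1² + 34² (a=1, b=34)

Factorization: 1157 = 13 × 89
By Fermat: n is sum of two squares iff every prime p ≡ 3 (mod 4) appears to even power.
All primes ≡ 3 (mod 4) appear to even power.
Search a = 0, 1, 2, … for 1157 - a² a perfect square: first hit at a = 1: 1157 - 1 = 1156 = 34².
1157 = 1² + 34² = 1 + 1156 ✓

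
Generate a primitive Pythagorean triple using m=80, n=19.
(6039, 3040, 6761)

Euclid's formula: a = m² - n², b = 2mn, c = m² + n²
m = 80, n = 19
a = 80² - 19² = 6400 - 361 = 6039
b = 2 × 80 × 19 = 3040
c = 80² + 19² = 6400 + 361 = 6761
Verification: 6039² + 3040² = 36469521 + 9241600 = 45711121 = 6761² ✓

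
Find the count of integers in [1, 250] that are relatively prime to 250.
100

250 = 2 × 5^3
φ(n) = n × ∏(1 - 1/p) for each prime p dividing n
φ(250) = 250 × (1 - 1/2) × (1 - 1/5) = 100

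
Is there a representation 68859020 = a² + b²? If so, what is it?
Not possible

Factorization: 68859020 = 2^2 × 5 × 151^3
By Fermat: n is sum of two squares iff every prime p ≡ 3 (mod 4) appears to even power.
Prime(s) ≡ 3 (mod 4) with odd exponent: [(151, 3)]
Therefore 68859020 cannot be expressed as a² + b².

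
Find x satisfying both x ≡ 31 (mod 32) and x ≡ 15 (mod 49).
799

Using Chinese Remainder Theorem:
M = 32 × 49 = 1568
M1 = 49, M2 = 32
y1 = 49^(-1) mod 32 = 17
y2 = 32^(-1) mod 49 = 23
x = (31×49×17 + 15×32×23) mod 1568 = 799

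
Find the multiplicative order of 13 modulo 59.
58

59 is prime, so ord(13) divides φ(59) = 58.
Divisors of 58: 1, 2, 29, 58.
Repeated squaring: 13^1 ≡ 13, 13^2 ≡ 51, 13^4 ≡ 5, 13^8 ≡ 25, 13^16 ≡ 35, 13^32 ≡ 45 (mod 59).
Test 13^d mod 59 for each divisor d in increasing order:
13^1 ≡ 13
13^2 ≡ 51
13^29 = 13^16·13^8·13^4·13^1 ≡ 58
13^58 = 13^32·13^16·13^8·13^2 ≡ 1  ← first divisor giving 1
The order is 58.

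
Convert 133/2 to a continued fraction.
[66; 2]

Euclidean algorithm steps:
133 = 66 × 2 + 1
2 = 2 × 1 + 0
Continued fraction: [66; 2]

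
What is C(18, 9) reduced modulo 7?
5

Using Lucas' theorem:
Write n=18 and k=9 in base 7:
n in base 7: [2, 4]
k in base 7: [1, 2]
C(18,9) mod 7 = ∏ C(n_i, k_i) mod 7
Digit binomials (mod 7): C(2,1) = 2; C(4,2) = 6
Product: 2 × 6 = 12 ≡ 5 (mod 7)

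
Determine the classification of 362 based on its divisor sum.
deficient

Proper divisors of 362: sum = 1 + 2 + 181 = 184
Since 184 < 362, 362 is deficient.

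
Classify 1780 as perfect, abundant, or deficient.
abundant

Proper divisors of 1780: sum = 1 + 2 + 4 + 5 + 10 + 20 + 89 + 178 + 356 + 445 + 890 = 2000
Since 2000 > 1780, 1780 is abundant.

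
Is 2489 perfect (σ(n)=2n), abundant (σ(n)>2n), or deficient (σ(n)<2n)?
deficient

Proper divisors of 2489: sum = 1 + 19 + 131 = 151
Since 151 < 2489, 2489 is deficient.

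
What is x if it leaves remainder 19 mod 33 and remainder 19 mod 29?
19

Using Chinese Remainder Theorem:
M = 33 × 29 = 957
M1 = 29, M2 = 33
y1 = 29^(-1) mod 33 = 8
y2 = 33^(-1) mod 29 = 22
x = (19×29×8 + 19×33×22) mod 957 = 19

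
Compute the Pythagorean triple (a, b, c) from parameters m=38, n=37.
(75, 2812, 2813)

Euclid's formula: a = m² - n², b = 2mn, c = m² + n²
m = 38, n = 37
a = 38² - 37² = 1444 - 1369 = 75
b = 2 × 38 × 37 = 2812
c = 38² + 37² = 1444 + 1369 = 2813
Verification: 75² + 2812² = 5625 + 7907344 = 7912969 = 2813² ✓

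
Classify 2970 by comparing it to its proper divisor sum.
abundant

Proper divisors of 2970: sum = 1 + 2 + 3 + 5 + 6 + 9 + 10 + 11 + ... + 495 + 594 + 990 + 1485 (31 divisors) = 5670
Since 5670 > 2970, 2970 is abundant.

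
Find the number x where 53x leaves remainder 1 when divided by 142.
67

gcd(53, 142) = 1, so the inverse exists.
Extended Euclidean algorithm on (142, 53):
142 = 2 × 53 + 36  ⟹  36 = (1)·142 + (-2)·53
53 = 1 × 36 + 17  ⟹  17 = (-1)·142 + (3)·53
36 = 2 × 17 + 2  ⟹  2 = (3)·142 + (-8)·53
17 = 8 × 2 + 1  ⟹  1 = (-25)·142 + (67)·53
So (67)·53 ≡ 1 (mod 142), i.e. 53^(-1) ≡ 67 (mod 142).
Check: 53 × 67 = 3551 ≡ 1 (mod 142)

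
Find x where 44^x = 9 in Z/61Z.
36

Baby-step giant-step with step n = ⌈√61⌉ = 8.
Baby steps 44^j mod 61 (j:value) for j=0..7: 0:1, 1:44, 2:45, 3:28, 4:12, 5:40, 6:52, 7:31.
Giant-step multiplier: 44^(-8) ≡ 44^(60-8) = 44^52 ≡ 25 (mod 61).
Giant steps γ_i = 9·25^i mod 61: γ_0=9, γ_1=42, γ_2=13, γ_3=20, γ_4=12 (in table at j=4).
x = i·n + j = 4·8 + 4 = 36.
Check: 44^36 ≡ 9 (mod 61).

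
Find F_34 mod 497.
309

Matrix identity: Q^n = [[F_(n+1), F_n], [F_n, F_(n-1)]] with Q = [[1,1],[1,0]].
n = 34 = 100010₂. Square-and-multiply, entries mod 497:
Q^1 = [[1,1],[1,0]]
Q^2 = (Q^1)² = [[2,1],[1,1]]
Q^4 = (Q^2)² = [[5,3],[3,2]]
Q^8 = (Q^4)² = [[34,21],[21,13]]
Q^17 = (Q^8)²·Q = [[99,106],[106,490]]
Q^34 = (Q^17)² = [[163,309],[309,351]]
F_34 mod 497 = Q^34[0][1] = 309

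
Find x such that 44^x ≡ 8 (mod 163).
129

Baby-step giant-step with step n = ⌈√163⌉ = 13.
Baby steps 44^j mod 163 (j:value) for j=0..12: 0:1, 1:44, 2:143, 3:98, 4:74, 5:159, 6:150, 7:80, 8:97, 9:30, 10:16, 11:52, 12:6.
Giant-step multiplier: 44^(-13) ≡ 44^(162-13) = 44^149 ≡ 92 (mod 163).
Giant steps γ_i = 8·92^i mod 163: γ_0=8, γ_1=84, γ_2=67, γ_3=133, γ_4=11, γ_5=34, γ_6=31, γ_7=81, γ_8=117, γ_9=6 (in table at j=12).
x = i·n + j = 9·13 + 12 = 129.
Check: 44^129 ≡ 8 (mod 163).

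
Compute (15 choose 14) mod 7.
1

Using Lucas' theorem:
Write n=15 and k=14 in base 7:
n in base 7: [2, 1]
k in base 7: [2, 0]
C(15,14) mod 7 = ∏ C(n_i, k_i) mod 7
Digit binomials (mod 7): C(2,2) = 1; C(1,0) = 1
Product: 1 × 1 = 1 ≡ 1 (mod 7)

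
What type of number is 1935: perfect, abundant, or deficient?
deficient

Proper divisors of 1935: sum = 1 + 3 + 5 + 9 + 15 + 43 + 45 + 129 + 215 + 387 + 645 = 1497
Since 1497 < 1935, 1935 is deficient.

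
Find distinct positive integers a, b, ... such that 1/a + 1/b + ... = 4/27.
1/7 + 1/189

Greedy algorithm:
4/27: ceiling(27/4) = 7, use 1/7
1/189: ceiling(189/1) = 189, use 1/189
Result: 4/27 = 1/7 + 1/189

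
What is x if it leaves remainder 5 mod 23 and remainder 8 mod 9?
143

Using Chinese Remainder Theorem:
M = 23 × 9 = 207
M1 = 9, M2 = 23
y1 = 9^(-1) mod 23 = 18
y2 = 23^(-1) mod 9 = 2
x = (5×9×18 + 8×23×2) mod 207 = 143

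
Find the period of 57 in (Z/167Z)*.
83

167 is prime, so ord(57) divides φ(167) = 166.
Divisors of 166: 1, 2, 83, 166.
Repeated squaring: 57^1 ≡ 57, 57^2 ≡ 76, 57^4 ≡ 98, 57^8 ≡ 85, 57^16 ≡ 44, 57^32 ≡ 99, 57^64 ≡ 115, 57^128 ≡ 32 (mod 167).
Test 57^d mod 167 for each divisor d in increasing order:
57^1 ≡ 57
57^2 ≡ 76
57^83 = 57^64·57^16·57^2·57^1 ≡ 1  ← first divisor giving 1
The order is 83.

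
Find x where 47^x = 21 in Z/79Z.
30

Baby-step giant-step with step n = ⌈√79⌉ = 9.
Baby steps 47^j mod 79 (j:value) for j=0..8: 0:1, 1:47, 2:76, 3:17, 4:9, 5:28, 6:52, 7:74, 8:2.
Giant-step multiplier: 47^(-9) ≡ 47^(78-9) = 47^69 ≡ 58 (mod 79).
Giant steps γ_i = 21·58^i mod 79: γ_0=21, γ_1=33, γ_2=18, γ_3=17 (in table at j=3).
x = i·n + j = 3·9 + 3 = 30.
Check: 47^30 ≡ 21 (mod 79).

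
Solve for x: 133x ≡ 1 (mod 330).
67

gcd(133, 330) = 1, so the inverse exists.
Extended Euclidean algorithm on (330, 133):
330 = 2 × 133 + 64  ⟹  64 = (1)·330 + (-2)·133
133 = 2 × 64 + 5  ⟹  5 = (-2)·330 + (5)·133
64 = 12 × 5 + 4  ⟹  4 = (25)·330 + (-62)·133
5 = 1 × 4 + 1  ⟹  1 = (-27)·330 + (67)·133
So (67)·133 ≡ 1 (mod 330), i.e. 133^(-1) ≡ 67 (mod 330).
Check: 133 × 67 = 8911 ≡ 1 (mod 330)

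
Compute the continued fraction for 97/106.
[0; 1, 10, 1, 3, 2]

Euclidean algorithm steps:
97 = 0 × 106 + 97
106 = 1 × 97 + 9
97 = 10 × 9 + 7
9 = 1 × 7 + 2
7 = 3 × 2 + 1
2 = 2 × 1 + 0
Continued fraction: [0; 1, 10, 1, 3, 2]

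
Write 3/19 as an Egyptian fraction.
1/7 + 1/67 + 1/8911

Greedy algorithm:
3/19: ceiling(19/3) = 7, use 1/7
2/133: ceiling(133/2) = 67, use 1/67
1/8911: ceiling(8911/1) = 8911, use 1/8911
Result: 3/19 = 1/7 + 1/67 + 1/8911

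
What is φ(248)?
120

248 = 2^3 × 31
φ(n) = n × ∏(1 - 1/p) for each prime p dividing n
φ(248) = 248 × (1 - 1/2) × (1 - 1/31) = 120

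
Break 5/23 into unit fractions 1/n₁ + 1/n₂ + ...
1/5 + 1/58 + 1/6670

Greedy algorithm:
5/23: ceiling(23/5) = 5, use 1/5
2/115: ceiling(115/2) = 58, use 1/58
1/6670: ceiling(6670/1) = 6670, use 1/6670
Result: 5/23 = 1/5 + 1/58 + 1/6670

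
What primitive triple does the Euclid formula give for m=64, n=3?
(4087, 384, 4105)

Euclid's formula: a = m² - n², b = 2mn, c = m² + n²
m = 64, n = 3
a = 64² - 3² = 4096 - 9 = 4087
b = 2 × 64 × 3 = 384
c = 64² + 3² = 4096 + 9 = 4105
Verification: 4087² + 384² = 16703569 + 147456 = 16851025 = 4105² ✓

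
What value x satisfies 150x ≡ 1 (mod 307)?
219

gcd(150, 307) = 1, so the inverse exists.
Extended Euclidean algorithm on (307, 150):
307 = 2 × 150 + 7  ⟹  7 = (1)·307 + (-2)·150
150 = 21 × 7 + 3  ⟹  3 = (-21)·307 + (43)·150
7 = 2 × 3 + 1  ⟹  1 = (43)·307 + (-88)·150
So (-88)·150 ≡ 1 (mod 307), i.e. 150^(-1) ≡ -88 ≡ 219 (mod 307).
Check: 150 × 219 = 32850 ≡ 1 (mod 307)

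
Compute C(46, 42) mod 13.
9

Using Lucas' theorem:
Write n=46 and k=42 in base 13:
n in base 13: [3, 7]
k in base 13: [3, 3]
C(46,42) mod 13 = ∏ C(n_i, k_i) mod 13
Digit binomials (mod 13): C(3,3) = 1; C(7,3) = 35 ≡ 9
Product: 1 × 9 = 9 ≡ 9 (mod 13)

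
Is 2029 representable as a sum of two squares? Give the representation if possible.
2² + 45² (a=2, b=45)

Factorization: 2029 = 2029
By Fermat: n is sum of two squares iff every prime p ≡ 3 (mod 4) appears to even power.
All primes ≡ 3 (mod 4) appear to even power.
Search a = 0, 1, 2, … for 2029 - a² a perfect square: first hit at a = 2: 2029 - 4 = 2025 = 45².
2029 = 2² + 45² = 4 + 2025 ✓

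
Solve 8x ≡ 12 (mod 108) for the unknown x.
x ≡ 15 (mod 27)

gcd(8, 108) = 4, which divides 12, so solutions exist.
Divide through by 4: 2x ≡ 3 (mod 27).
Find 2^(-1) mod 27 by the extended Euclidean algorithm:
27 = 13 × 2 + 1  ⟹  1 = (1)·27 + (-13)·2
So (-13)·2 ≡ 1 (mod 27), i.e. 2^(-1) ≡ -13 ≡ 14 (mod 27).
x ≡ 14 × 3 = 42 ≡ 15 (mod 27).
Check: 8 × 15 = 120 ≡ 12 (mod 108).
x ≡ 15 (mod 27), giving 4 solutions mod 108.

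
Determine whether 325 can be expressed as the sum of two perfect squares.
1² + 18² (a=1, b=18)

Factorization: 325 = 5^2 × 13
By Fermat: n is sum of two squares iff every prime p ≡ 3 (mod 4) appears to even power.
All primes ≡ 3 (mod 4) appear to even power.
Search a = 0, 1, 2, … for 325 - a² a perfect square: first hit at a = 1: 325 - 1 = 324 = 18².
325 = 1² + 18² = 1 + 324 ✓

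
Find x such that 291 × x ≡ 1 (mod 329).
303

gcd(291, 329) = 1, so the inverse exists.
Extended Euclidean algorithm on (329, 291):
329 = 1 × 291 + 38  ⟹  38 = (1)·329 + (-1)·291
291 = 7 × 38 + 25  ⟹  25 = (-7)·329 + (8)·291
38 = 1 × 25 + 13  ⟹  13 = (8)·329 + (-9)·291
25 = 1 × 13 + 12  ⟹  12 = (-15)·329 + (17)·291
13 = 1 × 12 + 1  ⟹  1 = (23)·329 + (-26)·291
So (-26)·291 ≡ 1 (mod 329), i.e. 291^(-1) ≡ -26 ≡ 303 (mod 329).
Check: 291 × 303 = 88173 ≡ 1 (mod 329)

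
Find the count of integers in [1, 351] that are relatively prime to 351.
216

351 = 3^3 × 13
φ(n) = n × ∏(1 - 1/p) for each prime p dividing n
φ(351) = 351 × (1 - 1/3) × (1 - 1/13) = 216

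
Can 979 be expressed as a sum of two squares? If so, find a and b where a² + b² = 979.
Not possible

Factorization: 979 = 11 × 89
By Fermat: n is sum of two squares iff every prime p ≡ 3 (mod 4) appears to even power.
Prime(s) ≡ 3 (mod 4) with odd exponent: [(11, 1)]
Therefore 979 cannot be expressed as a² + b².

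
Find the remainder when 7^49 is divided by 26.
7

Repeated squaring. Binary of 49 = 110001.
7^1 ≡ 7 (mod 26); 7^2 ≡ 23 (mod 26); 7^4 ≡ 9 (mod 26); 7^8 ≡ 3 (mod 26); 7^16 ≡ 9 (mod 26); 7^32 ≡ 3 (mod 26)
7^49 = 7^1 × 7^16 × 7^32 ≡ 7 (mod 26)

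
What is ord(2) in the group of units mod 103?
51

103 is prime, so ord(2) divides φ(103) = 102.
Divisors of 102: 1, 2, 3, 6, 17, 34, 51, 102.
Repeated squaring: 2^1 ≡ 2, 2^2 ≡ 4, 2^4 ≡ 16, 2^8 ≡ 50, 2^16 ≡ 28, 2^32 ≡ 63, 2^64 ≡ 55 (mod 103).
Test 2^d mod 103 for each divisor d in increasing order:
2^1 ≡ 2
2^2 ≡ 4
2^3 = 2^2·2^1 ≡ 8
2^6 = 2^4·2^2 ≡ 64
2^17 = 2^16·2^1 ≡ 56
2^34 = 2^32·2^2 ≡ 46
2^51 = 2^32·2^16·2^2·2^1 ≡ 1  ← first divisor giving 1
The order is 51.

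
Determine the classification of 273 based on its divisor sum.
deficient

Proper divisors of 273: sum = 1 + 3 + 7 + 13 + 21 + 39 + 91 = 175
Since 175 < 273, 273 is deficient.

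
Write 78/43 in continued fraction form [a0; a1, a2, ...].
[1; 1, 4, 2, 1, 2]

Euclidean algorithm steps:
78 = 1 × 43 + 35
43 = 1 × 35 + 8
35 = 4 × 8 + 3
8 = 2 × 3 + 2
3 = 1 × 2 + 1
2 = 2 × 1 + 0
Continued fraction: [1; 1, 4, 2, 1, 2]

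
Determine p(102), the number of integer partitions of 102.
241265379

p(n) counts ways to write n as a sum of positive integers (order ignored).
Euler's pentagonal recurrence: p(k) = p(k-1) + p(k-2) - p(k-5) - p(k-7) + p(k-12) + p(k-15) - ... (offsets j(3j∓1)/2, signs ++--, p(0)=1, p(<0)=0).
DP table for k = 0..101: p(0)=1, p(1)=1, p(2)=2, p(3)=3, p(4)=5, p(5)=7, p(6)=11, p(7)=15, p(8)=22, p(9)=30, p(10)=42, p(11)=56, p(12)=77, p(13)=101, p(14)=135, p(15)=176, p(16)=231, p(17)=297, p(18)=385, p(19)=490, p(20)=627, p(21)=792, p(22)=1002, p(23)=1255, p(24)=1575, p(25)=1958, p(26)=2436, p(27)=3010, p(28)=3718, p(29)=4565, p(30)=5604, p(31)=6842, p(32)=8349, p(33)=10143, p(34)=12310, p(35)=14883, p(36)=17977, p(37)=21637, p(38)=26015, p(39)=31185, p(40)=37338, p(41)=44583, p(42)=53174, p(43)=63261, p(44)=75175, p(45)=89134, p(46)=105558, p(47)=124754, p(48)=147273, p(49)=173525, p(50)=204226, p(51)=239943, p(52)=281589, p(53)=329931, p(54)=386155, p(55)=451276, p(56)=526823, p(57)=614154, p(58)=715220, p(59)=831820, p(60)=966467, p(61)=1121505, p(62)=1300156, p(63)=1505499, p(64)=1741630, p(65)=2012558, p(66)=2323520, p(67)=2679689, p(68)=3087735, p(69)=3554345, p(70)=4087968, p(71)=4697205, p(72)=5392783, p(73)=6185689, p(74)=7089500, p(75)=8118264, p(76)=9289091, p(77)=10619863, p(78)=12132164, p(79)=13848650, p(80)=15796476, p(81)=18004327, p(82)=20506255, p(83)=23338469, p(84)=26543660, p(85)=30167357, p(86)=34262962, p(87)=38887673, p(88)=44108109, p(89)=49995925, p(90)=56634173, p(91)=64112359, p(92)=72533807, p(93)=82010177, p(94)=92669720, p(95)=104651419, p(96)=118114304, p(97)=133230930, p(98)=150198136, p(99)=169229875, p(100)=190569292, p(101)=214481126.
Final step: p(102) = p(101) + p(100) - p(97) - p(95) + p(90) + p(87) - p(80) - p(76) + p(67) + p(62) - p(51) - p(45) + p(32) + p(25) - p(10) - p(2)
= 214481126 + 190569292 - 133230930 - 104651419 + 56634173 + 38887673 - 15796476 - 9289091 + 2679689 + 1300156 - 239943 - 89134 + 8349 + 1958 - 42 - 2
= 241265379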